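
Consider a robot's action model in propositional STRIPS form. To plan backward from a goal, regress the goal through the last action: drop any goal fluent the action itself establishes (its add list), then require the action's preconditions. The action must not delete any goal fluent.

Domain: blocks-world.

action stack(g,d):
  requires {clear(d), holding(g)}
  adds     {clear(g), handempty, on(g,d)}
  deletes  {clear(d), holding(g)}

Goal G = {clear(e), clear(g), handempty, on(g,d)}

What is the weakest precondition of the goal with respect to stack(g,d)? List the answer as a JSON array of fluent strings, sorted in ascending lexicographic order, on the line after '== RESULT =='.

Compute (G \ add) ∪ pre:
  G ∩ del = {}  (empty — regression defined)
  G \ add = {clear(e), clear(g), handempty, on(g,d)} \ {clear(g), handempty, on(g,d)} = {clear(e)}
  ∪ pre   = {clear(e)} ∪ {clear(d), holding(g)}
          = {clear(d), clear(e), holding(g)}

== RESULT ==
["clear(d)", "clear(e)", "holding(g)"]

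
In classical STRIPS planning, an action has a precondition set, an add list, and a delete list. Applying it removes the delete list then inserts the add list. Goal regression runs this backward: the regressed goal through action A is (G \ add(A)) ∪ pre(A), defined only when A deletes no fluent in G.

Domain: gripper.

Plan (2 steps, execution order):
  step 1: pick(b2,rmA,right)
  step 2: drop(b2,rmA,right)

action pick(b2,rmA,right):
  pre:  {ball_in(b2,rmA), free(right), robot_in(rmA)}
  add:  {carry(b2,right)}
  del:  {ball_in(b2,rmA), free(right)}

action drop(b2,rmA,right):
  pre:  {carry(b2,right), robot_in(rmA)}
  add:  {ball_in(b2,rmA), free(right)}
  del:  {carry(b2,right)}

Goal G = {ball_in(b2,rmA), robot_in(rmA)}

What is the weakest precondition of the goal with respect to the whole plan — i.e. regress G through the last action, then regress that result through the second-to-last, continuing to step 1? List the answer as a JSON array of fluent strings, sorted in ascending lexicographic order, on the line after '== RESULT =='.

Work backward from the goal:
  through step 2 (drop(b2,rmA,right)): drop {ball_in(b2,rmA)}, keep {robot_in(rmA)}, require {carry(b2,right), robot_in(rmA)}
    → {carry(b2,right), robot_in(rmA)}
  through step 1 (pick(b2,rmA,right)): drop {carry(b2,right)}, keep {robot_in(rmA)}, require {ball_in(b2,rmA), free(right), robot_in(rmA)}
    → {ball_in(b2,rmA), free(right), robot_in(rmA)}

== RESULT ==
["ball_in(b2,rmA)", "free(right)", "robot_in(rmA)"]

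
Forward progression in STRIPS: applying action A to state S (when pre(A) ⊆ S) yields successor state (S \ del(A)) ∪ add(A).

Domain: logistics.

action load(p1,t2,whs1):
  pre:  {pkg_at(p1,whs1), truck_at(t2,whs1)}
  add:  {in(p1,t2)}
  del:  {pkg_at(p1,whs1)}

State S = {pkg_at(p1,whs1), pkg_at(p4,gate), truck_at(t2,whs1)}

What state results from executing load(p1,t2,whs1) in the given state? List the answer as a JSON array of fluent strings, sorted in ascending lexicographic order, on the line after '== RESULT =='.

Compute (S \ del) ∪ add:
  pre ⊆ S: {pkg_at(p1,whs1), truck_at(t2,whs1)} ⊆ S  — applicable
  S \ del = {pkg_at(p4,gate), truck_at(t2,whs1)}
  ∪ add   = {in(p1,t2), pkg_at(p4,gate), truck_at(t2,whs1)}

== RESULT ==
["in(p1,t2)", "pkg_at(p4,gate)", "truck_at(t2,whs1)"]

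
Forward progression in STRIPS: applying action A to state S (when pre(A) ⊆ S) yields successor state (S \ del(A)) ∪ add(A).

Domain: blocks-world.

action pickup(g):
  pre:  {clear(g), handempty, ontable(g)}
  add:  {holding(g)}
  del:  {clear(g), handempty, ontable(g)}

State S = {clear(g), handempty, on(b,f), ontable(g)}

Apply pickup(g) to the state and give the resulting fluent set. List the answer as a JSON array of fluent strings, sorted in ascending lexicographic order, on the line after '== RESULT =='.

Progress:
  pre ⊆ S: {clear(g), handempty, ontable(g)} ⊆ S  — applicable
  S \ del = {on(b,f)}
  ∪ add   = {holding(g), on(b,f)}

== RESULT ==
["holding(g)", "on(b,f)"]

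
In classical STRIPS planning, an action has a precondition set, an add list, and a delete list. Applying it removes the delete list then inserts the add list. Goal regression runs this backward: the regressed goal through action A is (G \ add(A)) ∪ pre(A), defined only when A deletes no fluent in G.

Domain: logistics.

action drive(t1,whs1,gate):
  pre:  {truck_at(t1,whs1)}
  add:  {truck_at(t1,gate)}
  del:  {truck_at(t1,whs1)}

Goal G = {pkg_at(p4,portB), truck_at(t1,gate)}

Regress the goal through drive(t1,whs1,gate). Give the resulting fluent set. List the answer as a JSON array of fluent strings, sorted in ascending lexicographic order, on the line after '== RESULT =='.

Compute (G \ add) ∪ pre:
  G ∩ del = {}  (empty — regression defined)
  G \ add = {pkg_at(p4,portB), truck_at(t1,gate)} \ {truck_at(t1,gate)} = {pkg_at(p4,portB)}
  ∪ pre   = {pkg_at(p4,portB)} ∪ {truck_at(t1,whs1)}
          = {pkg_at(p4,portB), truck_at(t1,whs1)}

== RESULT ==
["pkg_at(p4,portB)", "truck_at(t1,whs1)"]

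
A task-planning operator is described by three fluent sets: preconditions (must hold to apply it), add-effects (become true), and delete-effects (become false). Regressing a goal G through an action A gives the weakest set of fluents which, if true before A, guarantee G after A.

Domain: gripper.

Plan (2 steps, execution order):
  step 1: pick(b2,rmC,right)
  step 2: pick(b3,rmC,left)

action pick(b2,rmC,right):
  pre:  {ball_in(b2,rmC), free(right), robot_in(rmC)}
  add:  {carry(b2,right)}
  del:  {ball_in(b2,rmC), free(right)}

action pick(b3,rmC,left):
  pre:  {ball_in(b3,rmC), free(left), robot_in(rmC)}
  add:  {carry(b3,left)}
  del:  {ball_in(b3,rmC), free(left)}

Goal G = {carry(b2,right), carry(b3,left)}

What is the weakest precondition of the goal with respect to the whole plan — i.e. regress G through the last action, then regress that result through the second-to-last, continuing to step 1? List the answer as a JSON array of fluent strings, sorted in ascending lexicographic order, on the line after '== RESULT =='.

Work backward from the goal:
  through step 2 (pick(b3,rmC,left)): drop {carry(b3,left)}, keep {carry(b2,right)}, require {ball_in(b3,rmC), free(left), robot_in(rmC)}
    → {ball_in(b3,rmC), carry(b2,right), free(left), robot_in(rmC)}
  through step 1 (pick(b2,rmC,right)): drop {carry(b2,right)}, keep {ball_in(b3,rmC), free(left), robot_in(rmC)}, require {ball_in(b2,rmC), free(right), robot_in(rmC)}
    → {ball_in(b2,rmC), ball_in(b3,rmC), free(left), free(right), robot_in(rmC)}

== RESULT ==
["ball_in(b2,rmC)", "ball_in(b3,rmC)", "free(left)", "free(right)", "robot_in(rmC)"]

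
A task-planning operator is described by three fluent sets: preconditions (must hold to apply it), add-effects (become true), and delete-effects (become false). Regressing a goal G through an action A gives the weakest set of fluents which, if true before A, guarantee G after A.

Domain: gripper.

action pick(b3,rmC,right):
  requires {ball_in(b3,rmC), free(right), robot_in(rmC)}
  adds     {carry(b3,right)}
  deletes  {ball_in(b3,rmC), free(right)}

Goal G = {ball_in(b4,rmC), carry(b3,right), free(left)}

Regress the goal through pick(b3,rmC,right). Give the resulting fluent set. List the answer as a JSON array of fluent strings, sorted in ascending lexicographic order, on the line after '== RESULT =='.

Compute (G \ add) ∪ pre:
  G ∩ del = {}  (empty — regression defined)
  G \ add = {ball_in(b4,rmC), carry(b3,right), free(left)} \ {carry(b3,right)} = {ball_in(b4,rmC), free(left)}
  ∪ pre   = {ball_in(b4,rmC), free(left)} ∪ {ball_in(b3,rmC), free(right), robot_in(rmC)}
          = {ball_in(b3,rmC), ball_in(b4,rmC), free(left), free(right), robot_in(rmC)}

== RESULT ==
["ball_in(b3,rmC)", "ball_in(b4,rmC)", "free(left)", "free(right)", "robot_in(rmC)"]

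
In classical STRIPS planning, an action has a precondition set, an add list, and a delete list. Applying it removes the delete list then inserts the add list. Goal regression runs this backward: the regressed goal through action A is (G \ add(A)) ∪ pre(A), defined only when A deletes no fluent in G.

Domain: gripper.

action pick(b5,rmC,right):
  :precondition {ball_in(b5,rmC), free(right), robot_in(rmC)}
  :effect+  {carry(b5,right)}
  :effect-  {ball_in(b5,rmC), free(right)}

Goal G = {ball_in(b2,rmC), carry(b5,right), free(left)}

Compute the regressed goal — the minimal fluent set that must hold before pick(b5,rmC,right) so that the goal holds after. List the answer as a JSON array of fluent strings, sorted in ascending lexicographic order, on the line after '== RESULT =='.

Compute (G \ add) ∪ pre:
  G ∩ del = {}  (empty — regression defined)
  G \ add = {ball_in(b2,rmC), carry(b5,right), free(left)} \ {carry(b5,right)} = {ball_in(b2,rmC), free(left)}
  ∪ pre   = {ball_in(b2,rmC), free(left)} ∪ {ball_in(b5,rmC), free(right), robot_in(rmC)}
          = {ball_in(b2,rmC), ball_in(b5,rmC), free(left), free(right), robot_in(rmC)}

== RESULT ==
["ball_in(b2,rmC)", "ball_in(b5,rmC)", "free(left)", "free(right)", "robot_in(rmC)"]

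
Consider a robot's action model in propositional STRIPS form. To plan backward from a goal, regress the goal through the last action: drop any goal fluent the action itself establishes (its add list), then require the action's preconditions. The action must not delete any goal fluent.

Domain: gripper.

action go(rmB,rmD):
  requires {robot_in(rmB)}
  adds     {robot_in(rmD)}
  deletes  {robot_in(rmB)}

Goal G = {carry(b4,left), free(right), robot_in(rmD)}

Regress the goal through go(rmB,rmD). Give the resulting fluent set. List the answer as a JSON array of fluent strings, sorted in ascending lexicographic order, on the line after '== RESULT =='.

Compute (G \ add) ∪ pre:
  G ∩ del = {}  (empty — regression defined)
  G \ add = {carry(b4,left), free(right), robot_in(rmD)} \ {robot_in(rmD)} = {carry(b4,left), free(right)}
  ∪ pre   = {carry(b4,left), free(right)} ∪ {robot_in(rmB)}
          = {carry(b4,left), free(right), robot_in(rmB)}

== RESULT ==
["carry(b4,left)", "free(right)", "robot_in(rmB)"]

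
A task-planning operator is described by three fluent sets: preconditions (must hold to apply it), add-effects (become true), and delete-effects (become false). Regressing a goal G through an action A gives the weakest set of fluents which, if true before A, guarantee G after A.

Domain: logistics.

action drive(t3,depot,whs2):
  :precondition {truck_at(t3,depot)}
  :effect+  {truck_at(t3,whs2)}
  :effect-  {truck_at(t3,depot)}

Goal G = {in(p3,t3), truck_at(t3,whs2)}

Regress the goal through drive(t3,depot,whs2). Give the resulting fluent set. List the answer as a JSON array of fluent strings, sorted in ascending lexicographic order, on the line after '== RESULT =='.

Regress:
  G ∩ del = {}  (empty — regression defined)
  G \ add = {in(p3,t3), truck_at(t3,whs2)} \ {truck_at(t3,whs2)} = {in(p3,t3)}
  ∪ pre   = {in(p3,t3)} ∪ {truck_at(t3,depot)}
          = {in(p3,t3), truck_at(t3,depot)}

== RESULT ==
["in(p3,t3)", "truck_at(t3,depot)"]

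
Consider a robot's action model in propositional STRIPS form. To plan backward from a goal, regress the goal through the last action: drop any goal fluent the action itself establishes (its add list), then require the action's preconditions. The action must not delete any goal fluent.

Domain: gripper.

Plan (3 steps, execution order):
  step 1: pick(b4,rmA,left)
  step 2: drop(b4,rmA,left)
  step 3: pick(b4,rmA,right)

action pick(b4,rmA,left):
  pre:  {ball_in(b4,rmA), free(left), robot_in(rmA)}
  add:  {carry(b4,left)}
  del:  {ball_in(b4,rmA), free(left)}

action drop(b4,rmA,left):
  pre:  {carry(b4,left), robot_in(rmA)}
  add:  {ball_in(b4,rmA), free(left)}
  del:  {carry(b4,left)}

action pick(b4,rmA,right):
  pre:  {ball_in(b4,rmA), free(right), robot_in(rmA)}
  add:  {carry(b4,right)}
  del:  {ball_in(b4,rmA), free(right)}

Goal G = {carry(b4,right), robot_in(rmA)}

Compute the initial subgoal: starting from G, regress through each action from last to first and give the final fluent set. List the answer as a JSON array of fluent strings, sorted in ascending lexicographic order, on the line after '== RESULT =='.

Regress step by step:
  through step 3 (pick(b4,rmA,right)): drop {carry(b4,right)}, keep {robot_in(rmA)}, require {ball_in(b4,rmA), free(right), robot_in(rmA)}
    → {ball_in(b4,rmA), free(right), robot_in(rmA)}
  through step 2 (drop(b4,rmA,left)): drop {ball_in(b4,rmA)}, keep {free(right), robot_in(rmA)}, require {carry(b4,left), robot_in(rmA)}
    → {carry(b4,left), free(right), robot_in(rmA)}
  through step 1 (pick(b4,rmA,left)): drop {carry(b4,left)}, keep {free(right), robot_in(rmA)}, require {ball_in(b4,rmA), free(left), robot_in(rmA)}
    → {ball_in(b4,rmA), free(left), free(right), robot_in(rmA)}

== RESULT ==
["ball_in(b4,rmA)", "free(left)", "free(right)", "robot_in(rmA)"]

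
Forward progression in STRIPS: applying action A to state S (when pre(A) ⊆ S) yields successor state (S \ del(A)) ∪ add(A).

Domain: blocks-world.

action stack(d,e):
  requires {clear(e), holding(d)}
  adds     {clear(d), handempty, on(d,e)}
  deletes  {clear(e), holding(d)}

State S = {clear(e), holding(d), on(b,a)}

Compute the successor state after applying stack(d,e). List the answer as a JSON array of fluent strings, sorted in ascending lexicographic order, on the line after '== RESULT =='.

Compute (S \ del) ∪ add:
  pre ⊆ S: {clear(e), holding(d)} ⊆ S  — applicable
  S \ del = {on(b,a)}
  ∪ add   = {clear(d), handempty, on(b,a), on(d,e)}

== RESULT ==
["clear(d)", "handempty", "on(b,a)", "on(d,e)"]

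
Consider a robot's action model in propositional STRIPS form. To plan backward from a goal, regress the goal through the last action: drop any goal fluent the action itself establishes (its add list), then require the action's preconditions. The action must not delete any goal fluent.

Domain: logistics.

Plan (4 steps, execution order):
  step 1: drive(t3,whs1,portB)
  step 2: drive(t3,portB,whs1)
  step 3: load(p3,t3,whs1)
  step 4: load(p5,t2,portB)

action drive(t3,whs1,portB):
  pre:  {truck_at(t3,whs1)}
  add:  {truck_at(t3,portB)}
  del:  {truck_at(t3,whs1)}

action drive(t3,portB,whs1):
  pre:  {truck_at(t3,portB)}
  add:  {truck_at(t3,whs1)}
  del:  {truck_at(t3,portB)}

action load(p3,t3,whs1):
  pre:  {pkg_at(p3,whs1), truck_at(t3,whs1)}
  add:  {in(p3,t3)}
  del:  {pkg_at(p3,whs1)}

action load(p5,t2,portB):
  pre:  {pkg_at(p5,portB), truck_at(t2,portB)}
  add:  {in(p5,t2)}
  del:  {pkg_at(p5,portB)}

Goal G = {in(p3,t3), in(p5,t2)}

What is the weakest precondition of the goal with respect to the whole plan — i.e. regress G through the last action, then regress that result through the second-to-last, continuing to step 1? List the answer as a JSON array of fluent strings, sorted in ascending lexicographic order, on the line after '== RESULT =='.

Work backward from the goal:
  through step 4 (load(p5,t2,portB)): drop {in(p5,t2)}, keep {in(p3,t3)}, require {pkg_at(p5,portB), truck_at(t2,portB)}
    → {in(p3,t3), pkg_at(p5,portB), truck_at(t2,portB)}
  through step 3 (load(p3,t3,whs1)): drop {in(p3,t3)}, keep {pkg_at(p5,portB), truck_at(t2,portB)}, require {pkg_at(p3,whs1), truck_at(t3,whs1)}
    → {pkg_at(p3,whs1), pkg_at(p5,portB), truck_at(t2,portB), truck_at(t3,whs1)}
  through step 2 (drive(t3,portB,whs1)): drop {truck_at(t3,whs1)}, keep {pkg_at(p3,whs1), pkg_at(p5,portB), truck_at(t2,portB)}, require {truck_at(t3,portB)}
    → {pkg_at(p3,whs1), pkg_at(p5,portB), truck_at(t2,portB), truck_at(t3,portB)}
  through step 1 (drive(t3,whs1,portB)): drop {truck_at(t3,portB)}, keep {pkg_at(p3,whs1), pkg_at(p5,portB), truck_at(t2,portB)}, require {truck_at(t3,whs1)}
    → {pkg_at(p3,whs1), pkg_at(p5,portB), truck_at(t2,portB), truck_at(t3,whs1)}

== RESULT ==
["pkg_at(p3,whs1)", "pkg_at(p5,portB)", "truck_at(t2,portB)", "truck_at(t3,whs1)"]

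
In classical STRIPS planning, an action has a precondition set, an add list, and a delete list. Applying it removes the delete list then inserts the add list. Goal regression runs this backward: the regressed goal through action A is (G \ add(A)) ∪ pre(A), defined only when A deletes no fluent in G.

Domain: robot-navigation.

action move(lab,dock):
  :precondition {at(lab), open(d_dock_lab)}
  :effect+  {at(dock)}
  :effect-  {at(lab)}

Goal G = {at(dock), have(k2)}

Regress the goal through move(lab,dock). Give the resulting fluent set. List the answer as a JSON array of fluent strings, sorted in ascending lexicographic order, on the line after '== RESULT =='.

Compute (G \ add) ∪ pre:
  G ∩ del = {}  (empty — regression defined)
  G \ add = {at(dock), have(k2)} \ {at(dock)} = {have(k2)}
  ∪ pre   = {have(k2)} ∪ {at(lab), open(d_dock_lab)}
          = {at(lab), have(k2), open(d_dock_lab)}

== RESULT ==
["at(lab)", "have(k2)", "open(d_dock_lab)"]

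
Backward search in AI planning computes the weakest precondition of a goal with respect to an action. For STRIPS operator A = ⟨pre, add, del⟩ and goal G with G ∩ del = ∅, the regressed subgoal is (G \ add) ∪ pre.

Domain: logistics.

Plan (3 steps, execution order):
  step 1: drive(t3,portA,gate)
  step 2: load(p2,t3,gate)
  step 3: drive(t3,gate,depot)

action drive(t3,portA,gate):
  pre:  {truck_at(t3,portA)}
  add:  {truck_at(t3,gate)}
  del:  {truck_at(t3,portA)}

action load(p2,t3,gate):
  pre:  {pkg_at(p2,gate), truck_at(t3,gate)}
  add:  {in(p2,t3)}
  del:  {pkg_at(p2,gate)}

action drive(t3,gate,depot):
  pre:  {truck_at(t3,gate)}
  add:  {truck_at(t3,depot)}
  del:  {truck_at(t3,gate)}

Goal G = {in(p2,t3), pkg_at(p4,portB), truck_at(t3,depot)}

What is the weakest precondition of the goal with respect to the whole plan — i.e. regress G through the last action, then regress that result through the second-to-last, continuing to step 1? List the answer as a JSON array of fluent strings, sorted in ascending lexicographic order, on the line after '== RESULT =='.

Work backward from the goal:
  through step 3 (drive(t3,gate,depot)): drop {truck_at(t3,depot)}, keep {in(p2,t3), pkg_at(p4,portB)}, require {truck_at(t3,gate)}
    → {in(p2,t3), pkg_at(p4,portB), truck_at(t3,gate)}
  through step 2 (load(p2,t3,gate)): drop {in(p2,t3)}, keep {pkg_at(p4,portB), truck_at(t3,gate)}, require {pkg_at(p2,gate), truck_at(t3,gate)}
    → {pkg_at(p2,gate), pkg_at(p4,portB), truck_at(t3,gate)}
  through step 1 (drive(t3,portA,gate)): drop {truck_at(t3,gate)}, keep {pkg_at(p2,gate), pkg_at(p4,portB)}, require {truck_at(t3,portA)}
    → {pkg_at(p2,gate), pkg_at(p4,portB), truck_at(t3,portA)}

== RESULT ==
["pkg_at(p2,gate)", "pkg_at(p4,portB)", "truck_at(t3,portA)"]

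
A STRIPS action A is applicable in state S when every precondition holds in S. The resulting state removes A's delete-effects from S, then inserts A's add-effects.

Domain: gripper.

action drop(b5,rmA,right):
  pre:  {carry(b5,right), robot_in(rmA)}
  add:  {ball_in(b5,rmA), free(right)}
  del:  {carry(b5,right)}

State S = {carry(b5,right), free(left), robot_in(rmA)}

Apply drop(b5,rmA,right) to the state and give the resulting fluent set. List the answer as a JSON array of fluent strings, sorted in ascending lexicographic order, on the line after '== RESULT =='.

Progress:
  pre ⊆ S: {carry(b5,right), robot_in(rmA)} ⊆ S  — applicable
  S \ del = {free(left), robot_in(rmA)}
  ∪ add   = {ball_in(b5,rmA), free(left), free(right), robot_in(rmA)}

== RESULT ==
["ball_in(b5,rmA)", "free(left)", "free(right)", "robot_in(rmA)"]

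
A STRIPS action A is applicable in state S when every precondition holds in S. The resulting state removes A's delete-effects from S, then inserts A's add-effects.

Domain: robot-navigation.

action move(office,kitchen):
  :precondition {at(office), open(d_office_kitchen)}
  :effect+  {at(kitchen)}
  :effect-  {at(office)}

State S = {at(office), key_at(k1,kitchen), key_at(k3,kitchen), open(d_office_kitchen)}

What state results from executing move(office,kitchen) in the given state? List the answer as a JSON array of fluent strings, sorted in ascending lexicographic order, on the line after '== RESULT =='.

Compute (S \ del) ∪ add:
  pre ⊆ S: {at(office), open(d_office_kitchen)} ⊆ S  — applicable
  S \ del = {key_at(k1,kitchen), key_at(k3,kitchen), open(d_office_kitchen)}
  ∪ add   = {at(kitchen), key_at(k1,kitchen), key_at(k3,kitchen), open(d_office_kitchen)}

== RESULT ==
["at(kitchen)", "key_at(k1,kitchen)", "key_at(k3,kitchen)", "open(d_office_kitchen)"]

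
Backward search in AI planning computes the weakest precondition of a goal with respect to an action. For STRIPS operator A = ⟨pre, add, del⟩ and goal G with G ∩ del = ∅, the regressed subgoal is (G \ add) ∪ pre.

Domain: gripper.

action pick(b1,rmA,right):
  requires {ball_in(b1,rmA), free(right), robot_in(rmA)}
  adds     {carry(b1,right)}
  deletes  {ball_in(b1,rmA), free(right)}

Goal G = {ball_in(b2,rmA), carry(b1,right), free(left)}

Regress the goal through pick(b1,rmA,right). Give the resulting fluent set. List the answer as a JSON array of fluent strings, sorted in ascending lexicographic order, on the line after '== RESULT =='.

Compute (G \ add) ∪ pre:
  G ∩ del = {}  (empty — regression defined)
  G \ add = {ball_in(b2,rmA), carry(b1,right), free(left)} \ {carry(b1,right)} = {ball_in(b2,rmA), free(left)}
  ∪ pre   = {ball_in(b2,rmA), free(left)} ∪ {ball_in(b1,rmA), free(right), robot_in(rmA)}
          = {ball_in(b1,rmA), ball_in(b2,rmA), free(left), free(right), robot_in(rmA)}

== RESULT ==
["ball_in(b1,rmA)", "ball_in(b2,rmA)", "free(left)", "free(right)", "robot_in(rmA)"]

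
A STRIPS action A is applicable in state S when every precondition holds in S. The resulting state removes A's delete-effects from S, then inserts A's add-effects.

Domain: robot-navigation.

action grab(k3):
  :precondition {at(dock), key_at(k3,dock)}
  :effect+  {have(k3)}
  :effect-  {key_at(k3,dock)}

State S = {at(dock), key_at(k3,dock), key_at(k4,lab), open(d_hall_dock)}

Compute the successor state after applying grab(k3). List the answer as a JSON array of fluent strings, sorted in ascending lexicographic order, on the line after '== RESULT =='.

Compute (S \ del) ∪ add:
  pre ⊆ S: {at(dock), key_at(k3,dock)} ⊆ S  — applicable
  S \ del = {at(dock), key_at(k4,lab), open(d_hall_dock)}
  ∪ add   = {at(dock), have(k3), key_at(k4,lab), open(d_hall_dock)}

== RESULT ==
["at(dock)", "have(k3)", "key_at(k4,lab)", "open(d_hall_dock)"]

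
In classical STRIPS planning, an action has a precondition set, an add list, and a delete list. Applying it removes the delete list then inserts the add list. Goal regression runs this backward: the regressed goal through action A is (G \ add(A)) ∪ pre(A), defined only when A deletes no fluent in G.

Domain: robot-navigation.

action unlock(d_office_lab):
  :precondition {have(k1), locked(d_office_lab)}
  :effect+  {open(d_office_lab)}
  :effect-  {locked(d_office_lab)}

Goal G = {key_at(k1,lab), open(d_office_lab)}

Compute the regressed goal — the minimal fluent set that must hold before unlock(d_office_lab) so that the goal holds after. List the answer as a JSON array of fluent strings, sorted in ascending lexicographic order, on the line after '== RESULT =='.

Compute (G \ add) ∪ pre:
  G ∩ del = {}  (empty — regression defined)
  G \ add = {key_at(k1,lab), open(d_office_lab)} \ {open(d_office_lab)} = {key_at(k1,lab)}
  ∪ pre   = {key_at(k1,lab)} ∪ {have(k1), locked(d_office_lab)}
          = {have(k1), key_at(k1,lab), locked(d_office_lab)}

== RESULT ==
["have(k1)", "key_at(k1,lab)", "locked(d_office_lab)"]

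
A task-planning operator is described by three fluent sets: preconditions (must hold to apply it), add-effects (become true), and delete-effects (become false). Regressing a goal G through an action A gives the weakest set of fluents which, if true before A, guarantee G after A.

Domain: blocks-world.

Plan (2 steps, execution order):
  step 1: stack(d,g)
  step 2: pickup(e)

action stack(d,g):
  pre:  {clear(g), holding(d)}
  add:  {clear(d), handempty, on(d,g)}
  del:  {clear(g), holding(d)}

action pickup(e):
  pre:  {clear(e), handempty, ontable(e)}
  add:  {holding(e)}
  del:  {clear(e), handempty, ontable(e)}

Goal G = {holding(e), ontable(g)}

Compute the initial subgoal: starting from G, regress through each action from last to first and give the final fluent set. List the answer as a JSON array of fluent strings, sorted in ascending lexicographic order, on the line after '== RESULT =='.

Work backward from the goal:
  through step 2 (pickup(e)): drop {holding(e)}, keep {ontable(g)}, require {clear(e), handempty, ontable(e)}
    → {clear(e), handempty, ontable(e), ontable(g)}
  through step 1 (stack(d,g)): drop {handempty}, keep {clear(e), ontable(e), ontable(g)}, require {clear(g), holding(d)}
    → {clear(e), clear(g), holding(d), ontable(e), ontable(g)}

== RESULT ==
["clear(e)", "clear(g)", "holding(d)", "ontable(e)", "ontable(g)"]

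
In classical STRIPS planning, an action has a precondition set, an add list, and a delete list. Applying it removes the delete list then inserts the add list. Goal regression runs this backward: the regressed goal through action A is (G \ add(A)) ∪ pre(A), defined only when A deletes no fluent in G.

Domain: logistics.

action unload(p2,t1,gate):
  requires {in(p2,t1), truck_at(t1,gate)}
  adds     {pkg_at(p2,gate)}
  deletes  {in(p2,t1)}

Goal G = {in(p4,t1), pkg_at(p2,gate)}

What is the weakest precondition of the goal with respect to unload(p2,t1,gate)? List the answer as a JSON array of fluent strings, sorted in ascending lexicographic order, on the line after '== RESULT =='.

Regress:
  G ∩ del = {}  (empty — regression defined)
  G \ add = {in(p4,t1), pkg_at(p2,gate)} \ {pkg_at(p2,gate)} = {in(p4,t1)}
  ∪ pre   = {in(p4,t1)} ∪ {in(p2,t1), truck_at(t1,gate)}
          = {in(p2,t1), in(p4,t1), truck_at(t1,gate)}

== RESULT ==
["in(p2,t1)", "in(p4,t1)", "truck_at(t1,gate)"]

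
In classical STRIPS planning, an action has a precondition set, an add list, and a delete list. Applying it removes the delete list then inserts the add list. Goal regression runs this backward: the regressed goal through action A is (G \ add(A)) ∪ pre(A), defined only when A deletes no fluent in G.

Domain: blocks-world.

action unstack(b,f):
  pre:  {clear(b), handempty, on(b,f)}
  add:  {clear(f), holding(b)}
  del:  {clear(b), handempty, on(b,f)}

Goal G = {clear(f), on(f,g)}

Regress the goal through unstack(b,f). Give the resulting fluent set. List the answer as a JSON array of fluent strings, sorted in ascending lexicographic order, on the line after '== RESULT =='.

Regress:
  G ∩ del = {}  (empty — regression defined)
  G \ add = {clear(f), on(f,g)} \ {clear(f), holding(b)} = {on(f,g)}
  ∪ pre   = {on(f,g)} ∪ {clear(b), handempty, on(b,f)}
          = {clear(b), handempty, on(b,f), on(f,g)}

== RESULT ==
["clear(b)", "handempty", "on(b,f)", "on(f,g)"]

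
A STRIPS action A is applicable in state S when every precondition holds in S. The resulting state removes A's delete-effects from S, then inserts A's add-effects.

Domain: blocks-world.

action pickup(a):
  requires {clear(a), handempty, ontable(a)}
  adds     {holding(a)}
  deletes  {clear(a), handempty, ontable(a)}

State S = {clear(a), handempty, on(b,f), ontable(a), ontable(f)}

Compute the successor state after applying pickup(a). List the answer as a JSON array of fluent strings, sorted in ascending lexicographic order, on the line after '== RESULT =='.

Progress:
  pre ⊆ S: {clear(a), handempty, ontable(a)} ⊆ S  — applicable
  S \ del = {on(b,f), ontable(f)}
  ∪ add   = {holding(a), on(b,f), ontable(f)}

== RESULT ==
["holding(a)", "on(b,f)", "ontable(f)"]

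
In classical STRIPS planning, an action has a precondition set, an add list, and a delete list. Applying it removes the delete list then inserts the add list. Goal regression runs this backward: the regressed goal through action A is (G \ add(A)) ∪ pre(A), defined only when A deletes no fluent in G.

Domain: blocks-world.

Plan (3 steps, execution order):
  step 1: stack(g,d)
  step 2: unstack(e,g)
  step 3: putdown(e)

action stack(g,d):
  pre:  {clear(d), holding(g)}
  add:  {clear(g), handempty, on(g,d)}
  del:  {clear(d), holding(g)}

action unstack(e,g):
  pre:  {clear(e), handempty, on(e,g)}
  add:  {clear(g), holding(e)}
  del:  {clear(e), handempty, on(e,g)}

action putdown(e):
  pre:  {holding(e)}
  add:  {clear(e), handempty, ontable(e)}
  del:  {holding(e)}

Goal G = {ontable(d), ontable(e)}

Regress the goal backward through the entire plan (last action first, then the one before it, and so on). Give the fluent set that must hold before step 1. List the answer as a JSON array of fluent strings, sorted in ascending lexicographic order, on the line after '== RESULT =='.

Regress step by step:
  through step 3 (putdown(e)): drop {ontable(e)}, keep {ontable(d)}, require {holding(e)}
    → {holding(e), ontable(d)}
  through step 2 (unstack(e,g)): drop {holding(e)}, keep {ontable(d)}, require {clear(e), handempty, on(e,g)}
    → {clear(e), handempty, on(e,g), ontable(d)}
  through step 1 (stack(g,d)): drop {handempty}, keep {clear(e), on(e,g), ontable(d)}, require {clear(d), holding(g)}
    → {clear(d), clear(e), holding(g), on(e,g), ontable(d)}

== RESULT ==
["clear(d)", "clear(e)", "holding(g)", "on(e,g)", "ontable(d)"]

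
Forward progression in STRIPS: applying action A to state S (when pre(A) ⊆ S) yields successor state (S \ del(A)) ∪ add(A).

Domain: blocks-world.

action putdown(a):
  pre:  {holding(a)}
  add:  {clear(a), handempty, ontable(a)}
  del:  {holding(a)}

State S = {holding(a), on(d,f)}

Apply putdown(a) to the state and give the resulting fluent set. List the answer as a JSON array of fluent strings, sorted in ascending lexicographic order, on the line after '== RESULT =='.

Progress:
  pre ⊆ S: {holding(a)} ⊆ S  — applicable
  S \ del = {on(d,f)}
  ∪ add   = {clear(a), handempty, on(d,f), ontable(a)}

== RESULT ==
["clear(a)", "handempty", "on(d,f)", "ontable(a)"]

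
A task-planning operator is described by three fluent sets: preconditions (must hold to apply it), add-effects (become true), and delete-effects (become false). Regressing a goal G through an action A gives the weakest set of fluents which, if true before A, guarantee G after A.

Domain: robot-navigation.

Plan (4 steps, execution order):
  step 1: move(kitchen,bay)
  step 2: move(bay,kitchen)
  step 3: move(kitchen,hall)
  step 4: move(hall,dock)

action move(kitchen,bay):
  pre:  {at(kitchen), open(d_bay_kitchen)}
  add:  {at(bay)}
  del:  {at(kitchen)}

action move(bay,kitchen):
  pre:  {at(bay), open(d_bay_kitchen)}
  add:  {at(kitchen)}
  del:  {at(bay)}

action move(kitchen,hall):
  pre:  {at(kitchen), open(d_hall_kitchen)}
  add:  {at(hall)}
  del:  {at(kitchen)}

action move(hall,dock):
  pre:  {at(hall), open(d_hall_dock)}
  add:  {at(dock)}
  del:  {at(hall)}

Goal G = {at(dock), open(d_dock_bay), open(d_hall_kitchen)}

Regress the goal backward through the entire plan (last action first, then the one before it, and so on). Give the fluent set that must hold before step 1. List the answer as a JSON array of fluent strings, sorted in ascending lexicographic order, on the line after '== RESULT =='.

Work backward from the goal:
  through step 4 (move(hall,dock)): drop {at(dock)}, keep {open(d_dock_bay), open(d_hall_kitchen)}, require {at(hall), open(d_hall_dock)}
    → {at(hall), open(d_dock_bay), open(d_hall_dock), open(d_hall_kitchen)}
  through step 3 (move(kitchen,hall)): drop {at(hall)}, keep {open(d_dock_bay), open(d_hall_dock), open(d_hall_kitchen)}, require {at(kitchen), open(d_hall_kitchen)}
    → {at(kitchen), open(d_dock_bay), open(d_hall_dock), open(d_hall_kitchen)}
  through step 2 (move(bay,kitchen)): drop {at(kitchen)}, keep {open(d_dock_bay), open(d_hall_dock), open(d_hall_kitchen)}, require {at(bay), open(d_bay_kitchen)}
    → {at(bay), open(d_bay_kitchen), open(d_dock_bay), open(d_hall_dock), open(d_hall_kitchen)}
  through step 1 (move(kitchen,bay)): drop {at(bay)}, keep {open(d_bay_kitchen), open(d_dock_bay), open(d_hall_dock), open(d_hall_kitchen)}, require {at(kitchen), open(d_bay_kitchen)}
    → {at(kitchen), open(d_bay_kitchen), open(d_dock_bay), open(d_hall_dock), open(d_hall_kitchen)}

== RESULT ==
["at(kitchen)", "open(d_bay_kitchen)", "open(d_dock_bay)", "open(d_hall_dock)", "open(d_hall_kitchen)"]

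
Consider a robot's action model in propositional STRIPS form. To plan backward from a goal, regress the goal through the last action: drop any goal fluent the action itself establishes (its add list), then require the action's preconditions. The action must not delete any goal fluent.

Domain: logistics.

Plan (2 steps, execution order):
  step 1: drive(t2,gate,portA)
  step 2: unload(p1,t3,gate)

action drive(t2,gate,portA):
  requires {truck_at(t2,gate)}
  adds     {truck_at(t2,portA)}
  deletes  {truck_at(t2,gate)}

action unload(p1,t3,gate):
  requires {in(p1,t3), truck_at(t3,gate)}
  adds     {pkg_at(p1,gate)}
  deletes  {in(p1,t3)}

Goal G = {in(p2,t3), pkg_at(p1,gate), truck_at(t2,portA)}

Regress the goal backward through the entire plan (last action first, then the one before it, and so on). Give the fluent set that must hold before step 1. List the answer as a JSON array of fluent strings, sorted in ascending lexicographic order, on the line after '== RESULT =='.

Regress step by step:
  through step 2 (unload(p1,t3,gate)): drop {pkg_at(p1,gate)}, keep {in(p2,t3), truck_at(t2,portA)}, require {in(p1,t3), truck_at(t3,gate)}
    → {in(p1,t3), in(p2,t3), truck_at(t2,portA), truck_at(t3,gate)}
  through step 1 (drive(t2,gate,portA)): drop {truck_at(t2,portA)}, keep {in(p1,t3), in(p2,t3), truck_at(t3,gate)}, require {truck_at(t2,gate)}
    → {in(p1,t3), in(p2,t3), truck_at(t2,gate), truck_at(t3,gate)}

== RESULT ==
["in(p1,t3)", "in(p2,t3)", "truck_at(t2,gate)", "truck_at(t3,gate)"]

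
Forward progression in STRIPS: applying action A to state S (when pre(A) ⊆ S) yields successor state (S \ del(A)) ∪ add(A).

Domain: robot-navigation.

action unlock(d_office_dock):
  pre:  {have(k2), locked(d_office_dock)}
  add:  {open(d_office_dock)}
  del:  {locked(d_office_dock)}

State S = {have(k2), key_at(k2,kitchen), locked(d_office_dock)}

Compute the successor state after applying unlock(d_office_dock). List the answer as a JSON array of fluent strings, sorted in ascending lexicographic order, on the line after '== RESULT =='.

Progress:
  pre ⊆ S: {have(k2), locked(d_office_dock)} ⊆ S  — applicable
  S \ del = {have(k2), key_at(k2,kitchen)}
  ∪ add   = {have(k2), key_at(k2,kitchen), open(d_office_dock)}

== RESULT ==
["have(k2)", "key_at(k2,kitchen)", "open(d_office_dock)"]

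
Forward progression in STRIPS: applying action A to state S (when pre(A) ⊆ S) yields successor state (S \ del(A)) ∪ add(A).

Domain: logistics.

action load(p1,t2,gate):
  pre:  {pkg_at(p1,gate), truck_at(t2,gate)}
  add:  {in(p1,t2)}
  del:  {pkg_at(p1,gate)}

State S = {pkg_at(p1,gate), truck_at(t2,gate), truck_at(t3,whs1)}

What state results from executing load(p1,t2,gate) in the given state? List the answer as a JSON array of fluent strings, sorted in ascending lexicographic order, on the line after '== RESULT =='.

Compute (S \ del) ∪ add:
  pre ⊆ S: {pkg_at(p1,gate), truck_at(t2,gate)} ⊆ S  — applicable
  S \ del = {truck_at(t2,gate), truck_at(t3,whs1)}
  ∪ add   = {in(p1,t2), truck_at(t2,gate), truck_at(t3,whs1)}

== RESULT ==
["in(p1,t2)", "truck_at(t2,gate)", "truck_at(t3,whs1)"]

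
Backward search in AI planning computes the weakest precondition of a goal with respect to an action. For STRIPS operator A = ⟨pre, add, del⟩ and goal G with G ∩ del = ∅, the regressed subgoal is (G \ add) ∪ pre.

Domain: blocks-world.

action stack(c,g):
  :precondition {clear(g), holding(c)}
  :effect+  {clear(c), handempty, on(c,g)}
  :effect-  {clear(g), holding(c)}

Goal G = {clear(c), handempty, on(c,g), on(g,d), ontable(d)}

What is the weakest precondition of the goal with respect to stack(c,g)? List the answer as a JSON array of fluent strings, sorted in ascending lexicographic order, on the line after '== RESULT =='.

Regress:
  G ∩ del = {}  (empty — regression defined)
  G \ add = {clear(c), handempty, on(c,g), on(g,d), ontable(d)} \ {clear(c), handempty, on(c,g)} = {on(g,d), ontable(d)}
  ∪ pre   = {on(g,d), ontable(d)} ∪ {clear(g), holding(c)}
          = {clear(g), holding(c), on(g,d), ontable(d)}

== RESULT ==
["clear(g)", "holding(c)", "on(g,d)", "ontable(d)"]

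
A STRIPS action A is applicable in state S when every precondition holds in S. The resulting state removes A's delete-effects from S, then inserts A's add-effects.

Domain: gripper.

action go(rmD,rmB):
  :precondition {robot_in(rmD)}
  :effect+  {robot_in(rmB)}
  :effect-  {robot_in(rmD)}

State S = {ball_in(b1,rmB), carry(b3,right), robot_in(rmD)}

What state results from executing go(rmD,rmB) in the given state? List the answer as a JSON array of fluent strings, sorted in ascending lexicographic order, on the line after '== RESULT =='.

Compute (S \ del) ∪ add:
  pre ⊆ S: {robot_in(rmD)} ⊆ S  — applicable
  S \ del = {ball_in(b1,rmB), carry(b3,right)}
  ∪ add   = {ball_in(b1,rmB), carry(b3,right), robot_in(rmB)}

== RESULT ==
["ball_in(b1,rmB)", "carry(b3,right)", "robot_in(rmB)"]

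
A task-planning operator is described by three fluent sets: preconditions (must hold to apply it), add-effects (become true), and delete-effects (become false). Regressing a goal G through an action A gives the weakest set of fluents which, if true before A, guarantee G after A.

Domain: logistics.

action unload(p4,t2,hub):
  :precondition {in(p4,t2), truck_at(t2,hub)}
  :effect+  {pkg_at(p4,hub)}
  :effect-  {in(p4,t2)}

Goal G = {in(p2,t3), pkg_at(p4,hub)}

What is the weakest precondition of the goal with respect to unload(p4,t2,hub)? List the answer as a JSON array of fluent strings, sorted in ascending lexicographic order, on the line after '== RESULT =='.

Regress:
  G ∩ del = {}  (empty — regression defined)
  G \ add = {in(p2,t3), pkg_at(p4,hub)} \ {pkg_at(p4,hub)} = {in(p2,t3)}
  ∪ pre   = {in(p2,t3)} ∪ {in(p4,t2), truck_at(t2,hub)}
          = {in(p2,t3), in(p4,t2), truck_at(t2,hub)}

== RESULT ==
["in(p2,t3)", "in(p4,t2)", "truck_at(t2,hub)"]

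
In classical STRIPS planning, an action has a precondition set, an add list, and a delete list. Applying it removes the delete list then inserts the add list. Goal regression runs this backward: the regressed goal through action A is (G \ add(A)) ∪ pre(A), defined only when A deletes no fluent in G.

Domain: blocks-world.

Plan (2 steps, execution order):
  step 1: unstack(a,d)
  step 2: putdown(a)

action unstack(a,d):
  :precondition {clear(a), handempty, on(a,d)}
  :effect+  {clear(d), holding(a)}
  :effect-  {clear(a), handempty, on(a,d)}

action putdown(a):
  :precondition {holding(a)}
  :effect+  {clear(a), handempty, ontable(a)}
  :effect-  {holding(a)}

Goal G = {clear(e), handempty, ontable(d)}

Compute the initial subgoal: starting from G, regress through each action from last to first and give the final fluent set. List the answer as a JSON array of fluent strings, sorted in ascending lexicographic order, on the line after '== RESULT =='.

Regress step by step:
  through step 2 (putdown(a)): drop {handempty}, keep {clear(e), ontable(d)}, require {holding(a)}
    → {clear(e), holding(a), ontable(d)}
  through step 1 (unstack(a,d)): drop {holding(a)}, keep {clear(e), ontable(d)}, require {clear(a), handempty, on(a,d)}
    → {clear(a), clear(e), handempty, on(a,d), ontable(d)}

== RESULT ==
["clear(a)", "clear(e)", "handempty", "on(a,d)", "ontable(d)"]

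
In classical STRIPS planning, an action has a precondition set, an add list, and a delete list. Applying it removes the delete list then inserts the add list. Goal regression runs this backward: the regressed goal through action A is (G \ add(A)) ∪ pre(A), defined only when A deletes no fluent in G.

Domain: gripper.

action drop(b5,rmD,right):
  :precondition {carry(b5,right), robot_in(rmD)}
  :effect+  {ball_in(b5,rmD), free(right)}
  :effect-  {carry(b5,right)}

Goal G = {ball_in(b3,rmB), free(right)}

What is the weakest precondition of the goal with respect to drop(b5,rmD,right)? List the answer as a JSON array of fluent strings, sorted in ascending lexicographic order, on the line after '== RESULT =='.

Compute (G \ add) ∪ pre:
  G ∩ del = {}  (empty — regression defined)
  G \ add = {ball_in(b3,rmB), free(right)} \ {ball_in(b5,rmD), free(right)} = {ball_in(b3,rmB)}
  ∪ pre   = {ball_in(b3,rmB)} ∪ {carry(b5,right), robot_in(rmD)}
          = {ball_in(b3,rmB), carry(b5,right), robot_in(rmD)}

== RESULT ==
["ball_in(b3,rmB)", "carry(b5,right)", "robot_in(rmD)"]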